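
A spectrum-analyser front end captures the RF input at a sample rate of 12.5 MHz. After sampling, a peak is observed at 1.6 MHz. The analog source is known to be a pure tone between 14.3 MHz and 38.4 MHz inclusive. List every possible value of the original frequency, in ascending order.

23.4 MHz, 26.6 MHz, 35.9 MHz

Frequencies that alias to 1.6 MHz are k·fs ± 1.6 MHz for integer k ≥ 0.
k=0: 1.6 MHz.
k=1: 10.9 MHz, 14.1 MHz.
k=2: 23.4 MHz, 26.6 MHz.
k=3: 35.9 MHz, 39.1 MHz.
k=4: 48.4 MHz, 51.6 MHz.
Within [14.3 MHz, 38.4 MHz]: 23.4 MHz, 26.6 MHz, 35.9 MHz.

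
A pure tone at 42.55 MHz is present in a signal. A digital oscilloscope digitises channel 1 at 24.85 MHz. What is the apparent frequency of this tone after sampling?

7.15 MHz

42.55 MHz mod fs = 17.7 MHz.
17.7 MHz > fs/2 = 12.425 MHz, folds to fs − 17.7 MHz = 7.15 MHz.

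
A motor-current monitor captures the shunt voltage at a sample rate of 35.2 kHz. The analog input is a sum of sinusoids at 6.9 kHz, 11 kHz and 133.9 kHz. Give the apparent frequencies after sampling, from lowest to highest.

6.9 kHz, 11 kHz

fs/2 = 17.6 kHz.
6.9 kHz ≤ fs/2 = 17.6 kHz, passes unchanged.
11 kHz ≤ fs/2 = 17.6 kHz, passes unchanged.
133.9 kHz mod fs = 28.3 kHz.
28.3 kHz > fs/2 = 17.6 kHz, folds to fs − 28.3 kHz = 6.9 kHz.
Distinct values: {6.9 kHz, 11 kHz}.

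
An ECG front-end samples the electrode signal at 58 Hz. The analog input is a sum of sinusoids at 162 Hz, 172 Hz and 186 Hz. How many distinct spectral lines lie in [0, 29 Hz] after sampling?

fs/2 = 29 Hz.
162 Hz mod fs = 46 Hz.
46 Hz > fs/2 = 29 Hz, folds to fs − 46 Hz = 12 Hz.
172 Hz mod fs = 56 Hz.
56 Hz > fs/2 = 29 Hz, folds to fs − 56 Hz = 2 Hz.
186 Hz mod fs = 12 Hz.
12 Hz ≤ fs/2 = 29 Hz, appears at 12 Hz.
Distinct values: {2 Hz, 12 Hz} → 2.

2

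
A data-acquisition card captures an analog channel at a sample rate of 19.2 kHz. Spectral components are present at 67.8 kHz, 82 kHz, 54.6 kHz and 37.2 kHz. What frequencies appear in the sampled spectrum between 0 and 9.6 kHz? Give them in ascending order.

1.2 kHz, 3 kHz, 5.2 kHz, 9 kHz

fs/2 = 9.6 kHz.
67.8 kHz mod fs = 10.2 kHz.
10.2 kHz > fs/2 = 9.6 kHz, folds to fs − 10.2 kHz = 9 kHz.
82 kHz mod fs = 5.2 kHz.
5.2 kHz ≤ fs/2 = 9.6 kHz, appears at 5.2 kHz.
54.6 kHz mod fs = 16.2 kHz.
16.2 kHz > fs/2 = 9.6 kHz, folds to fs − 16.2 kHz = 3 kHz.
37.2 kHz mod fs = 18 kHz.
18 kHz > fs/2 = 9.6 kHz, folds to fs − 18 kHz = 1.2 kHz.
Distinct values: {1.2 kHz, 3 kHz, 5.2 kHz, 9 kHz}.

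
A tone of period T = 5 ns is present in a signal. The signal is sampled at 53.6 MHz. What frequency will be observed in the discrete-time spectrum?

T = 5 ns → f = 1/T = 200 MHz.
200 MHz mod fs = 39.2 MHz.
39.2 MHz > fs/2 = 26.8 MHz, folds to fs − 39.2 MHz = 14.4 MHz.

14.4 MHz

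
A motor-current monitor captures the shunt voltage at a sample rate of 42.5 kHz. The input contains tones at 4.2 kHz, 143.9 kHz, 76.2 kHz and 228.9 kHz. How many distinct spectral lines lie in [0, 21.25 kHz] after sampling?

fs/2 = 21.25 kHz.
4.2 kHz ≤ fs/2 = 21.25 kHz, passes unchanged.
143.9 kHz mod fs = 16.4 kHz.
16.4 kHz ≤ fs/2 = 21.25 kHz, appears at 16.4 kHz.
76.2 kHz mod fs = 33.7 kHz.
33.7 kHz > fs/2 = 21.25 kHz, folds to fs − 33.7 kHz = 8.8 kHz.
228.9 kHz mod fs = 16.4 kHz.
16.4 kHz ≤ fs/2 = 21.25 kHz, appears at 16.4 kHz.
Distinct values: {4.2 kHz, 8.8 kHz, 16.4 kHz} → 3.

3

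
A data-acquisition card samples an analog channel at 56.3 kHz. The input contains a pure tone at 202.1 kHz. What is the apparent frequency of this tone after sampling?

23.1 kHz

202.1 kHz mod fs = 33.2 kHz.
33.2 kHz > fs/2 = 28.15 kHz, folds to fs − 33.2 kHz = 23.1 kHz.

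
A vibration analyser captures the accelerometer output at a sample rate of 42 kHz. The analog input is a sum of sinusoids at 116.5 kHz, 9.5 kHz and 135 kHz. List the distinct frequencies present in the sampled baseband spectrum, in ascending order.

fs/2 = 21 kHz.
116.5 kHz mod fs = 32.5 kHz.
32.5 kHz > fs/2 = 21 kHz, folds to fs − 32.5 kHz = 9.5 kHz.
9.5 kHz ≤ fs/2 = 21 kHz, passes unchanged.
135 kHz mod fs = 9 kHz.
9 kHz ≤ fs/2 = 21 kHz, appears at 9 kHz.
Distinct values: {9 kHz, 9.5 kHz}.

9 kHz, 9.5 kHz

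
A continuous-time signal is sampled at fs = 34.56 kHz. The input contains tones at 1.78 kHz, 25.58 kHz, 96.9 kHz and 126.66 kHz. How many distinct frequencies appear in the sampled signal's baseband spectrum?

fs/2 = 17.28 kHz.
1.78 kHz ≤ fs/2 = 17.28 kHz, passes unchanged.
25.58 kHz > fs/2 = 17.28 kHz, folds to fs − 25.58 kHz = 8.98 kHz.
96.9 kHz mod fs = 27.78 kHz.
27.78 kHz > fs/2 = 17.28 kHz, folds to fs − 27.78 kHz = 6.78 kHz.
126.66 kHz mod fs = 22.98 kHz.
22.98 kHz > fs/2 = 17.28 kHz, folds to fs − 22.98 kHz = 11.58 kHz.
Distinct values: {1.78 kHz, 6.78 kHz, 8.98 kHz, 11.58 kHz} → 4.

4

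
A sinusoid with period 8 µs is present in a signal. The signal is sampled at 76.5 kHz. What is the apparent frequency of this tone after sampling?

T = 8 µs → f = 1/T = 125 kHz.
125 kHz mod fs = 48.5 kHz.
48.5 kHz > fs/2 = 38.25 kHz, folds to fs − 48.5 kHz = 28 kHz.

28 kHz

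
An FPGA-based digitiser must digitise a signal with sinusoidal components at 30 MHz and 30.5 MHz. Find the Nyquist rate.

Highest-frequency component: 30.5 MHz.
Nyquist rate = 2 × 30.5 MHz = 61 MHz.

61 MHz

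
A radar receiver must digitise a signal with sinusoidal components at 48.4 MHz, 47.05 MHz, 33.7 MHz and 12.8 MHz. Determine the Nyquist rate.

Highest-frequency component: 48.4 MHz.
Nyquist rate = 2 × 48.4 MHz = 96.8 MHz.

96.8 MHz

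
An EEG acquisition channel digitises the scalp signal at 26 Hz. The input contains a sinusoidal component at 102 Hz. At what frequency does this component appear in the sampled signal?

102 Hz mod fs = 24 Hz.
24 Hz > fs/2 = 13 Hz, folds to fs − 24 Hz = 2 Hz.

2 Hz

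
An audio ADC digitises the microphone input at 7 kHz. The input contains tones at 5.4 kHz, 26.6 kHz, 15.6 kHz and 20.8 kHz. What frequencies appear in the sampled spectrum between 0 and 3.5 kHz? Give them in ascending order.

0.2 kHz, 1.4 kHz, 1.6 kHz

fs/2 = 3.5 kHz.
5.4 kHz > fs/2 = 3.5 kHz, folds to fs − 5.4 kHz = 1.6 kHz.
26.6 kHz mod fs = 5.6 kHz.
5.6 kHz > fs/2 = 3.5 kHz, folds to fs − 5.6 kHz = 1.4 kHz.
15.6 kHz mod fs = 1.6 kHz.
1.6 kHz ≤ fs/2 = 3.5 kHz, appears at 1.6 kHz.
20.8 kHz mod fs = 6.8 kHz.
6.8 kHz > fs/2 = 3.5 kHz, folds to fs − 6.8 kHz = 0.2 kHz.
Distinct values: {0.2 kHz, 1.4 kHz, 1.6 kHz}.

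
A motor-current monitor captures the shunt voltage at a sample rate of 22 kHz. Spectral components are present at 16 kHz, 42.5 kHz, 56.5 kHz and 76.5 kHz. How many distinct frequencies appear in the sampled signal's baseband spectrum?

4

fs/2 = 11 kHz.
16 kHz > fs/2 = 11 kHz, folds to fs − 16 kHz = 6 kHz.
42.5 kHz mod fs = 20.5 kHz.
20.5 kHz > fs/2 = 11 kHz, folds to fs − 20.5 kHz = 1.5 kHz.
56.5 kHz mod fs = 12.5 kHz.
12.5 kHz > fs/2 = 11 kHz, folds to fs − 12.5 kHz = 9.5 kHz.
76.5 kHz mod fs = 10.5 kHz.
10.5 kHz ≤ fs/2 = 11 kHz, appears at 10.5 kHz.
Distinct values: {1.5 kHz, 6 kHz, 9.5 kHz, 10.5 kHz} → 4.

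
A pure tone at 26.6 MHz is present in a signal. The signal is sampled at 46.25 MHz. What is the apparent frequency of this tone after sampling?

26.6 MHz > fs/2 = 23.125 MHz, folds to fs − 26.6 MHz = 19.65 MHz.

19.65 MHz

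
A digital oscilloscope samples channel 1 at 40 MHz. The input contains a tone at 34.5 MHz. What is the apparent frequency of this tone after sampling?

34.5 MHz > fs/2 = 20 MHz, folds to fs − 34.5 MHz = 5.5 MHz.

5.5 MHz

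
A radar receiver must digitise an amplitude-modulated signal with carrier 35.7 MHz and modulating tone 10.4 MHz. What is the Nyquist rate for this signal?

92.2 MHz

AM sidebands sit at fc ± fm = 25.3 MHz and 46.1 MHz.
Highest-frequency component: 46.1 MHz.
Nyquist rate = 2 × 46.1 MHz = 92.2 MHz.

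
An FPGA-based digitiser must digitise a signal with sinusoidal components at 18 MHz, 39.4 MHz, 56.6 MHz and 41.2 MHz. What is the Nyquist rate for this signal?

Highest-frequency component: 56.6 MHz.
Nyquist rate = 2 × 56.6 MHz = 113.2 MHz.

113.2 MHz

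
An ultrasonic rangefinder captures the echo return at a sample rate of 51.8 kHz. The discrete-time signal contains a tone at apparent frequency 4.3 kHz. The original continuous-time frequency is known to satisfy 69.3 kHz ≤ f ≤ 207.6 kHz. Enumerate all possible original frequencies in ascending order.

99.3 kHz, 107.9 kHz, 151.1 kHz, 159.7 kHz, 202.9 kHz

Frequencies that alias to 4.3 kHz are k·fs ± 4.3 kHz for integer k ≥ 0.
k=0: 4.3 kHz.
k=1: 47.5 kHz, 56.1 kHz.
k=2: 99.3 kHz, 107.9 kHz.
k=3: 151.1 kHz, 159.7 kHz.
k=4: 202.9 kHz, 211.5 kHz.
k=5: 254.7 kHz, 263.3 kHz.
Within [69.3 kHz, 207.6 kHz]: 99.3 kHz, 107.9 kHz, 151.1 kHz, 159.7 kHz, 202.9 kHz.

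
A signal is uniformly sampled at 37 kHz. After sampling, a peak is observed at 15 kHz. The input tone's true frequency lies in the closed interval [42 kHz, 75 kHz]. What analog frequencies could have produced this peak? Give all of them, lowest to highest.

Frequencies that alias to 15 kHz are k·fs ± 15 kHz for integer k ≥ 0.
k=0: 15 kHz.
k=1: 22 kHz, 52 kHz.
k=2: 59 kHz, 89 kHz.
k=3: 96 kHz, 126 kHz.
Within [42 kHz, 75 kHz]: 52 kHz, 59 kHz.

52 kHz, 59 kHz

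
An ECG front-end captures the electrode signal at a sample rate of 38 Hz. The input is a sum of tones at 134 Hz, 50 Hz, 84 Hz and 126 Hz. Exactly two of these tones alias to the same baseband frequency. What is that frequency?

fs/2 = 19 Hz.
134 Hz mod fs = 20 Hz.
20 Hz > fs/2 = 19 Hz, folds to fs − 20 Hz = 18 Hz.
50 Hz mod fs = 12 Hz.
12 Hz ≤ fs/2 = 19 Hz, appears at 12 Hz.
84 Hz mod fs = 8 Hz.
8 Hz ≤ fs/2 = 19 Hz, appears at 8 Hz.
126 Hz mod fs = 12 Hz.
12 Hz ≤ fs/2 = 19 Hz, appears at 12 Hz.
50 Hz and 126 Hz both map to 12 Hz.

12 Hz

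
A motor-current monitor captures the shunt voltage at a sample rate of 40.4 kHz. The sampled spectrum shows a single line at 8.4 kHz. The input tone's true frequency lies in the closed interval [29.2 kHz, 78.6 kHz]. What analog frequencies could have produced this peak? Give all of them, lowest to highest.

32 kHz, 48.8 kHz, 72.4 kHz

Frequencies that alias to 8.4 kHz are k·fs ± 8.4 kHz for integer k ≥ 0.
k=0: 8.4 kHz.
k=1: 32 kHz, 48.8 kHz.
k=2: 72.4 kHz, 89.2 kHz.
k=3: 112.8 kHz, 129.6 kHz.
Within [29.2 kHz, 78.6 kHz]: 32 kHz, 48.8 kHz, 72.4 kHz.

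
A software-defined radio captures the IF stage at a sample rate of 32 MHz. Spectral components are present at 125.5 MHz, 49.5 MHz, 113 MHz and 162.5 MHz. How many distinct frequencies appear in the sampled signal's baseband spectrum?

fs/2 = 16 MHz.
125.5 MHz mod fs = 29.5 MHz.
29.5 MHz > fs/2 = 16 MHz, folds to fs − 29.5 MHz = 2.5 MHz.
49.5 MHz mod fs = 17.5 MHz.
17.5 MHz > fs/2 = 16 MHz, folds to fs − 17.5 MHz = 14.5 MHz.
113 MHz mod fs = 17 MHz.
17 MHz > fs/2 = 16 MHz, folds to fs − 17 MHz = 15 MHz.
162.5 MHz mod fs = 2.5 MHz.
2.5 MHz ≤ fs/2 = 16 MHz, appears at 2.5 MHz.
Distinct values: {2.5 MHz, 14.5 MHz, 15 MHz} → 3.

3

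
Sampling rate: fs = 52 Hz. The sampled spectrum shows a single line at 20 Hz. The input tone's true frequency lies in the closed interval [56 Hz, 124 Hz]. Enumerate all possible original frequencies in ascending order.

72 Hz, 84 Hz, 124 Hz

Frequencies that alias to 20 Hz are k·fs ± 20 Hz for integer k ≥ 0.
k=0: 20 Hz.
k=1: 32 Hz, 72 Hz.
k=2: 84 Hz, 124 Hz.
k=3: 136 Hz, 176 Hz.
Within [56 Hz, 124 Hz]: 72 Hz, 84 Hz, 124 Hz.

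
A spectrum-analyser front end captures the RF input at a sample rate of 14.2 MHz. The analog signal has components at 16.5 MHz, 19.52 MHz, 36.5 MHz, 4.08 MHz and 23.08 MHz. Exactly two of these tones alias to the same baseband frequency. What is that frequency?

fs/2 = 7.1 MHz.
16.5 MHz mod fs = 2.3 MHz.
2.3 MHz ≤ fs/2 = 7.1 MHz, appears at 2.3 MHz.
19.52 MHz mod fs = 5.32 MHz.
5.32 MHz ≤ fs/2 = 7.1 MHz, appears at 5.32 MHz.
36.5 MHz mod fs = 8.1 MHz.
8.1 MHz > fs/2 = 7.1 MHz, folds to fs − 8.1 MHz = 6.1 MHz.
4.08 MHz ≤ fs/2 = 7.1 MHz, passes unchanged.
23.08 MHz mod fs = 8.88 MHz.
8.88 MHz > fs/2 = 7.1 MHz, folds to fs − 8.88 MHz = 5.32 MHz.
19.52 MHz and 23.08 MHz both map to 5.32 MHz.

5.32 MHz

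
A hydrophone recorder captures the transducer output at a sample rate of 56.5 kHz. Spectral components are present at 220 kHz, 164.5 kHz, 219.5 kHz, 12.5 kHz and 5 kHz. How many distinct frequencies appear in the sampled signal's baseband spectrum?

4

fs/2 = 28.25 kHz.
220 kHz mod fs = 50.5 kHz.
50.5 kHz > fs/2 = 28.25 kHz, folds to fs − 50.5 kHz = 6 kHz.
164.5 kHz mod fs = 51.5 kHz.
51.5 kHz > fs/2 = 28.25 kHz, folds to fs − 51.5 kHz = 5 kHz.
219.5 kHz mod fs = 50 kHz.
50 kHz > fs/2 = 28.25 kHz, folds to fs − 50 kHz = 6.5 kHz.
12.5 kHz ≤ fs/2 = 28.25 kHz, passes unchanged.
5 kHz ≤ fs/2 = 28.25 kHz, passes unchanged.
Distinct values: {5 kHz, 6 kHz, 6.5 kHz, 12.5 kHz} → 4.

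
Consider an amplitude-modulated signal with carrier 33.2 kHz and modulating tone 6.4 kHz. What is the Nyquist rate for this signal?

79.2 kHz

AM sidebands sit at fc ± fm = 26.8 kHz and 39.6 kHz.
Highest-frequency component: 39.6 kHz.
Nyquist rate = 2 × 39.6 kHz = 79.2 kHz.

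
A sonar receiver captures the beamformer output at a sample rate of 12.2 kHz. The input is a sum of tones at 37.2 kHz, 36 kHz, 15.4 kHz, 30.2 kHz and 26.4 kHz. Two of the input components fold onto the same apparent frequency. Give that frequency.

fs/2 = 6.1 kHz.
37.2 kHz mod fs = 0.6 kHz.
0.6 kHz ≤ fs/2 = 6.1 kHz, appears at 0.6 kHz.
36 kHz mod fs = 11.6 kHz.
11.6 kHz > fs/2 = 6.1 kHz, folds to fs − 11.6 kHz = 0.6 kHz.
15.4 kHz mod fs = 3.2 kHz.
3.2 kHz ≤ fs/2 = 6.1 kHz, appears at 3.2 kHz.
30.2 kHz mod fs = 5.8 kHz.
5.8 kHz ≤ fs/2 = 6.1 kHz, appears at 5.8 kHz.
26.4 kHz mod fs = 2 kHz.
2 kHz ≤ fs/2 = 6.1 kHz, appears at 2 kHz.
36 kHz and 37.2 kHz both map to 0.6 kHz.

0.6 kHz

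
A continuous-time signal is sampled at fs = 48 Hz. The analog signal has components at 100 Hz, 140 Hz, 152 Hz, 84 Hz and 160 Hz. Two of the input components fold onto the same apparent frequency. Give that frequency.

4 Hz

fs/2 = 24 Hz.
100 Hz mod fs = 4 Hz.
4 Hz ≤ fs/2 = 24 Hz, appears at 4 Hz.
140 Hz mod fs = 44 Hz.
44 Hz > fs/2 = 24 Hz, folds to fs − 44 Hz = 4 Hz.
152 Hz mod fs = 8 Hz.
8 Hz ≤ fs/2 = 24 Hz, appears at 8 Hz.
84 Hz mod fs = 36 Hz.
36 Hz > fs/2 = 24 Hz, folds to fs − 36 Hz = 12 Hz.
160 Hz mod fs = 16 Hz.
16 Hz ≤ fs/2 = 24 Hz, appears at 16 Hz.
100 Hz and 140 Hz both map to 4 Hz.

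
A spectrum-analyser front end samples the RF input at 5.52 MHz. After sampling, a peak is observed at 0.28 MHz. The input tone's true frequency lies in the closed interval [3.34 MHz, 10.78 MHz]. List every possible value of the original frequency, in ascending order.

Frequencies that alias to 0.28 MHz are k·fs ± 0.28 MHz for integer k ≥ 0.
k=0: 0.28 MHz.
k=1: 5.24 MHz, 5.8 MHz.
k=2: 10.76 MHz, 11.32 MHz.
k=3: 16.28 MHz, 16.84 MHz.
Within [3.34 MHz, 10.78 MHz]: 5.24 MHz, 5.8 MHz, 10.76 MHz.

5.24 MHz, 5.8 MHz, 10.76 MHz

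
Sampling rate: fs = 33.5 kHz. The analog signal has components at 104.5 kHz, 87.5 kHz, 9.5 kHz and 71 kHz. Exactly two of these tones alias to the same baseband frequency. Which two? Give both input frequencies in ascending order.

fs/2 = 16.75 kHz.
104.5 kHz mod fs = 4 kHz.
4 kHz ≤ fs/2 = 16.75 kHz, appears at 4 kHz.
87.5 kHz mod fs = 20.5 kHz.
20.5 kHz > fs/2 = 16.75 kHz, folds to fs − 20.5 kHz = 13 kHz.
9.5 kHz ≤ fs/2 = 16.75 kHz, passes unchanged.
71 kHz mod fs = 4 kHz.
4 kHz ≤ fs/2 = 16.75 kHz, appears at 4 kHz.
71 kHz and 104.5 kHz both map to 4 kHz.

71 kHz, 104.5 kHz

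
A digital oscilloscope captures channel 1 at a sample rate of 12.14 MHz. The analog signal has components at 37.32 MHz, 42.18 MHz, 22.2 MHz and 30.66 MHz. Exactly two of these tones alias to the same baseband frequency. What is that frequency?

fs/2 = 6.07 MHz.
37.32 MHz mod fs = 0.9 MHz.
0.9 MHz ≤ fs/2 = 6.07 MHz, appears at 0.9 MHz.
42.18 MHz mod fs = 5.76 MHz.
5.76 MHz ≤ fs/2 = 6.07 MHz, appears at 5.76 MHz.
22.2 MHz mod fs = 10.06 MHz.
10.06 MHz > fs/2 = 6.07 MHz, folds to fs − 10.06 MHz = 2.08 MHz.
30.66 MHz mod fs = 6.38 MHz.
6.38 MHz > fs/2 = 6.07 MHz, folds to fs − 6.38 MHz = 5.76 MHz.
30.66 MHz and 42.18 MHz both map to 5.76 MHz.

5.76 MHz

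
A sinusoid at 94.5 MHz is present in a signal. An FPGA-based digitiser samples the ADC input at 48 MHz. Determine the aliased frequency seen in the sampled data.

94.5 MHz mod fs = 46.5 MHz.
46.5 MHz > fs/2 = 24 MHz, folds to fs − 46.5 MHz = 1.5 MHz.

1.5 MHz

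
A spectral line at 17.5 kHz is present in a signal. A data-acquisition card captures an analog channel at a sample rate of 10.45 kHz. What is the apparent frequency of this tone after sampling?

3.4 kHz

17.5 kHz mod fs = 7.05 kHz.
7.05 kHz > fs/2 = 5.225 kHz, folds to fs − 7.05 kHz = 3.4 kHz.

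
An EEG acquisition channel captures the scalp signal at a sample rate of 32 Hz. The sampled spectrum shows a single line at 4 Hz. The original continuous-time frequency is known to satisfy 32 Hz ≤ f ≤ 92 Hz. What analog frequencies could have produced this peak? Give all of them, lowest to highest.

Frequencies that alias to 4 Hz are k·fs ± 4 Hz for integer k ≥ 0.
k=0: 4 Hz.
k=1: 28 Hz, 36 Hz.
k=2: 60 Hz, 68 Hz.
k=3: 92 Hz, 100 Hz.
k=4: 124 Hz, 132 Hz.
Within [32 Hz, 92 Hz]: 36 Hz, 60 Hz, 68 Hz, 92 Hz.

36 Hz, 60 Hz, 68 Hz, 92 Hz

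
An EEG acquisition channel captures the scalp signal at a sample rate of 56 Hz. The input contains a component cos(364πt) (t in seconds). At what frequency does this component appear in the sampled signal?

ω = 364π rad/s → f = ω/(2π) = 182 Hz.
182 Hz mod fs = 14 Hz.
14 Hz ≤ fs/2 = 28 Hz, appears at 14 Hz.

14 Hz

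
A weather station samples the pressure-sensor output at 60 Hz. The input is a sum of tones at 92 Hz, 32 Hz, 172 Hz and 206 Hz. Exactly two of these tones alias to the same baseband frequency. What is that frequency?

fs/2 = 30 Hz.
92 Hz mod fs = 32 Hz.
32 Hz > fs/2 = 30 Hz, folds to fs − 32 Hz = 28 Hz.
32 Hz > fs/2 = 30 Hz, folds to fs − 32 Hz = 28 Hz.
172 Hz mod fs = 52 Hz.
52 Hz > fs/2 = 30 Hz, folds to fs − 52 Hz = 8 Hz.
206 Hz mod fs = 26 Hz.
26 Hz ≤ fs/2 = 30 Hz, appears at 26 Hz.
32 Hz and 92 Hz both map to 28 Hz.

28 Hz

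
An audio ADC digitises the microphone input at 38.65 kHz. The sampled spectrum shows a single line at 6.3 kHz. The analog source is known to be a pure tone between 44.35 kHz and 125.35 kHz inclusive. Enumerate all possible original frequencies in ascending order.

Frequencies that alias to 6.3 kHz are k·fs ± 6.3 kHz for integer k ≥ 0.
k=0: 6.3 kHz.
k=1: 32.35 kHz, 44.95 kHz.
k=2: 71 kHz, 83.6 kHz.
k=3: 109.65 kHz, 122.25 kHz.
k=4: 148.3 kHz, 160.9 kHz.
Within [44.35 kHz, 125.35 kHz]: 44.95 kHz, 71 kHz, 83.6 kHz, 109.65 kHz, 122.25 kHz.

44.95 kHz, 71 kHz, 83.6 kHz, 109.65 kHz, 122.25 kHz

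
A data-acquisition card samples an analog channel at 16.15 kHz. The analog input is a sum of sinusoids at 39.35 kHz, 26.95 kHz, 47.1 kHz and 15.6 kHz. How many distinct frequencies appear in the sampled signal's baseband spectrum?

fs/2 = 8.075 kHz.
39.35 kHz mod fs = 7.05 kHz.
7.05 kHz ≤ fs/2 = 8.075 kHz, appears at 7.05 kHz.
26.95 kHz mod fs = 10.8 kHz.
10.8 kHz > fs/2 = 8.075 kHz, folds to fs − 10.8 kHz = 5.35 kHz.
47.1 kHz mod fs = 14.8 kHz.
14.8 kHz > fs/2 = 8.075 kHz, folds to fs − 14.8 kHz = 1.35 kHz.
15.6 kHz > fs/2 = 8.075 kHz, folds to fs − 15.6 kHz = 0.55 kHz.
Distinct values: {0.55 kHz, 1.35 kHz, 5.35 kHz, 7.05 kHz} → 4.

4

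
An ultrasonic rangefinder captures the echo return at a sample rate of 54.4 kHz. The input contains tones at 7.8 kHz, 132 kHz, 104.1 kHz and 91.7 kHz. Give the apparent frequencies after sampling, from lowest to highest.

fs/2 = 27.2 kHz.
7.8 kHz ≤ fs/2 = 27.2 kHz, passes unchanged.
132 kHz mod fs = 23.2 kHz.
23.2 kHz ≤ fs/2 = 27.2 kHz, appears at 23.2 kHz.
104.1 kHz mod fs = 49.7 kHz.
49.7 kHz > fs/2 = 27.2 kHz, folds to fs − 49.7 kHz = 4.7 kHz.
91.7 kHz mod fs = 37.3 kHz.
37.3 kHz > fs/2 = 27.2 kHz, folds to fs − 37.3 kHz = 17.1 kHz.
Distinct values: {4.7 kHz, 7.8 kHz, 17.1 kHz, 23.2 kHz}.

4.7 kHz, 7.8 kHz, 17.1 kHz, 23.2 kHz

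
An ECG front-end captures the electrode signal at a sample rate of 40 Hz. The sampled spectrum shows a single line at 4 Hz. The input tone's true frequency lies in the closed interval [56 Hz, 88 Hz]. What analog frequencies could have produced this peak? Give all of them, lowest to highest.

Frequencies that alias to 4 Hz are k·fs ± 4 Hz for integer k ≥ 0.
k=0: 4 Hz.
k=1: 36 Hz, 44 Hz.
k=2: 76 Hz, 84 Hz.
k=3: 116 Hz, 124 Hz.
Within [56 Hz, 88 Hz]: 76 Hz, 84 Hz.

76 Hz, 84 Hz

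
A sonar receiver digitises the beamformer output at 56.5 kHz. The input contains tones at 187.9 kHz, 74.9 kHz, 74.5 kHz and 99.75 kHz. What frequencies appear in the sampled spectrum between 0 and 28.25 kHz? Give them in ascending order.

13.25 kHz, 18 kHz, 18.4 kHz

fs/2 = 28.25 kHz.
187.9 kHz mod fs = 18.4 kHz.
18.4 kHz ≤ fs/2 = 28.25 kHz, appears at 18.4 kHz.
74.9 kHz mod fs = 18.4 kHz.
18.4 kHz ≤ fs/2 = 28.25 kHz, appears at 18.4 kHz.
74.5 kHz mod fs = 18 kHz.
18 kHz ≤ fs/2 = 28.25 kHz, appears at 18 kHz.
99.75 kHz mod fs = 43.25 kHz.
43.25 kHz > fs/2 = 28.25 kHz, folds to fs − 43.25 kHz = 13.25 kHz.
Distinct values: {13.25 kHz, 18 kHz, 18.4 kHz}.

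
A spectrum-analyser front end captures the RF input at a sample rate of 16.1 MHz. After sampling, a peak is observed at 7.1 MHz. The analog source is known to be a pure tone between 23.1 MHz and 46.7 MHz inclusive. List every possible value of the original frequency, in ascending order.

Frequencies that alias to 7.1 MHz are k·fs ± 7.1 MHz for integer k ≥ 0.
k=0: 7.1 MHz.
k=1: 9 MHz, 23.2 MHz.
k=2: 25.1 MHz, 39.3 MHz.
k=3: 41.2 MHz, 55.4 MHz.
k=4: 57.3 MHz, 71.5 MHz.
Within [23.1 MHz, 46.7 MHz]: 23.2 MHz, 25.1 MHz, 39.3 MHz, 41.2 MHz.

23.2 MHz, 25.1 MHz, 39.3 MHz, 41.2 MHz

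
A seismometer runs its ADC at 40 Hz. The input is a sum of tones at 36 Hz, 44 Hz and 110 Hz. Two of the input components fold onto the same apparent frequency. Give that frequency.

4 Hz

fs/2 = 20 Hz.
36 Hz > fs/2 = 20 Hz, folds to fs − 36 Hz = 4 Hz.
44 Hz mod fs = 4 Hz.
4 Hz ≤ fs/2 = 20 Hz, appears at 4 Hz.
110 Hz mod fs = 30 Hz.
30 Hz > fs/2 = 20 Hz, folds to fs − 30 Hz = 10 Hz.
36 Hz and 44 Hz both map to 4 Hz.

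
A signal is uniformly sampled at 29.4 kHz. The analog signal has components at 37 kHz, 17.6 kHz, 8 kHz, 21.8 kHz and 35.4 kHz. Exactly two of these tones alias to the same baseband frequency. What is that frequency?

7.6 kHz

fs/2 = 14.7 kHz.
37 kHz mod fs = 7.6 kHz.
7.6 kHz ≤ fs/2 = 14.7 kHz, appears at 7.6 kHz.
17.6 kHz > fs/2 = 14.7 kHz, folds to fs − 17.6 kHz = 11.8 kHz.
8 kHz ≤ fs/2 = 14.7 kHz, passes unchanged.
21.8 kHz > fs/2 = 14.7 kHz, folds to fs − 21.8 kHz = 7.6 kHz.
35.4 kHz mod fs = 6 kHz.
6 kHz ≤ fs/2 = 14.7 kHz, appears at 6 kHz.
21.8 kHz and 37 kHz both map to 7.6 kHz.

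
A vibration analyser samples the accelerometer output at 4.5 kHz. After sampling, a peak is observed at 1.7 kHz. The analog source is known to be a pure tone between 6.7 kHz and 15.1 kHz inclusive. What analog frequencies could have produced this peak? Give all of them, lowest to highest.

Frequencies that alias to 1.7 kHz are k·fs ± 1.7 kHz for integer k ≥ 0.
k=0: 1.7 kHz.
k=1: 2.8 kHz, 6.2 kHz.
k=2: 7.3 kHz, 10.7 kHz.
k=3: 11.8 kHz, 15.2 kHz.
k=4: 16.3 kHz, 19.7 kHz.
Within [6.7 kHz, 15.1 kHz]: 7.3 kHz, 10.7 kHz, 11.8 kHz.

7.3 kHz, 10.7 kHz, 11.8 kHz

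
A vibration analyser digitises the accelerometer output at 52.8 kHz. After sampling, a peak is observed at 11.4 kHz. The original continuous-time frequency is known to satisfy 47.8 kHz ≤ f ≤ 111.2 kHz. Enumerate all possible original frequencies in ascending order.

64.2 kHz, 94.2 kHz

Frequencies that alias to 11.4 kHz are k·fs ± 11.4 kHz for integer k ≥ 0.
k=0: 11.4 kHz.
k=1: 41.4 kHz, 64.2 kHz.
k=2: 94.2 kHz, 117 kHz.
k=3: 147 kHz, 169.8 kHz.
Within [47.8 kHz, 111.2 kHz]: 64.2 kHz, 94.2 kHz.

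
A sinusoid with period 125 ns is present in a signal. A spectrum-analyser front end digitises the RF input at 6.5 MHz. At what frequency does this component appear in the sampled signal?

1.5 MHz

T = 125 ns → f = 1/T = 8 MHz.
8 MHz mod fs = 1.5 MHz.
1.5 MHz ≤ fs/2 = 3.25 MHz, appears at 1.5 MHz.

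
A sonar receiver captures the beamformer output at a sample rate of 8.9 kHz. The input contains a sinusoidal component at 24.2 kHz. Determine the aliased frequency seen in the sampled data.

2.5 kHz

24.2 kHz mod fs = 6.4 kHz.
6.4 kHz > fs/2 = 4.45 kHz, folds to fs − 6.4 kHz = 2.5 kHz.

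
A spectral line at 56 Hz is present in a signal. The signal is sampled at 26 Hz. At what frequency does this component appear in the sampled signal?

4 Hz

56 Hz mod fs = 4 Hz.
4 Hz ≤ fs/2 = 13 Hz, appears at 4 Hz.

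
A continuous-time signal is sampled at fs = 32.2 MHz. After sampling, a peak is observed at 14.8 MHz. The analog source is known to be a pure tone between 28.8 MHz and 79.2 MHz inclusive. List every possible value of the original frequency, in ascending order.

47 MHz, 49.6 MHz, 79.2 MHz

Frequencies that alias to 14.8 MHz are k·fs ± 14.8 MHz for integer k ≥ 0.
k=0: 14.8 MHz.
k=1: 17.4 MHz, 47 MHz.
k=2: 49.6 MHz, 79.2 MHz.
k=3: 81.8 MHz, 111.4 MHz.
Within [28.8 MHz, 79.2 MHz]: 47 MHz, 49.6 MHz, 79.2 MHz.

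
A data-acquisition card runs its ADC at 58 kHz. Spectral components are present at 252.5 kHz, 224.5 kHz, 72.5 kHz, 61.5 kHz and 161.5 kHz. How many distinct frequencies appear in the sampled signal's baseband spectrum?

5

fs/2 = 29 kHz.
252.5 kHz mod fs = 20.5 kHz.
20.5 kHz ≤ fs/2 = 29 kHz, appears at 20.5 kHz.
224.5 kHz mod fs = 50.5 kHz.
50.5 kHz > fs/2 = 29 kHz, folds to fs − 50.5 kHz = 7.5 kHz.
72.5 kHz mod fs = 14.5 kHz.
14.5 kHz ≤ fs/2 = 29 kHz, appears at 14.5 kHz.
61.5 kHz mod fs = 3.5 kHz.
3.5 kHz ≤ fs/2 = 29 kHz, appears at 3.5 kHz.
161.5 kHz mod fs = 45.5 kHz.
45.5 kHz > fs/2 = 29 kHz, folds to fs − 45.5 kHz = 12.5 kHz.
Distinct values: {3.5 kHz, 7.5 kHz, 12.5 kHz, 14.5 kHz, 20.5 kHz} → 5.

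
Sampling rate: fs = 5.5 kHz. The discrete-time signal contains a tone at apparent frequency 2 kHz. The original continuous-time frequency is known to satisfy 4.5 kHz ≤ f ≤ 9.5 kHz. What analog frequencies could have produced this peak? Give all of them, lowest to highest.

7.5 kHz, 9 kHz

Frequencies that alias to 2 kHz are k·fs ± 2 kHz for integer k ≥ 0.
k=0: 2 kHz.
k=1: 3.5 kHz, 7.5 kHz.
k=2: 9 kHz, 13 kHz.
k=3: 14.5 kHz, 18.5 kHz.
Within [4.5 kHz, 9.5 kHz]: 7.5 kHz, 9 kHz.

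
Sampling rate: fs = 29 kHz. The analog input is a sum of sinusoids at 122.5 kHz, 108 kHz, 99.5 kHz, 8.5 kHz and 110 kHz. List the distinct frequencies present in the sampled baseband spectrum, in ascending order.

6 kHz, 6.5 kHz, 8 kHz, 8.5 kHz, 12.5 kHz

fs/2 = 14.5 kHz.
122.5 kHz mod fs = 6.5 kHz.
6.5 kHz ≤ fs/2 = 14.5 kHz, appears at 6.5 kHz.
108 kHz mod fs = 21 kHz.
21 kHz > fs/2 = 14.5 kHz, folds to fs − 21 kHz = 8 kHz.
99.5 kHz mod fs = 12.5 kHz.
12.5 kHz ≤ fs/2 = 14.5 kHz, appears at 12.5 kHz.
8.5 kHz ≤ fs/2 = 14.5 kHz, passes unchanged.
110 kHz mod fs = 23 kHz.
23 kHz > fs/2 = 14.5 kHz, folds to fs − 23 kHz = 6 kHz.
Distinct values: {6 kHz, 6.5 kHz, 8 kHz, 8.5 kHz, 12.5 kHz}.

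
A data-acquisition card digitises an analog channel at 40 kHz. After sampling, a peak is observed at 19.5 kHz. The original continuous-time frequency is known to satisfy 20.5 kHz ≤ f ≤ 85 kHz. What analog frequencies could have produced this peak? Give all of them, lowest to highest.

Frequencies that alias to 19.5 kHz are k·fs ± 19.5 kHz for integer k ≥ 0.
k=0: 19.5 kHz.
k=1: 20.5 kHz, 59.5 kHz.
k=2: 60.5 kHz, 99.5 kHz.
k=3: 100.5 kHz, 139.5 kHz.
Within [20.5 kHz, 85 kHz]: 20.5 kHz, 59.5 kHz, 60.5 kHz.

20.5 kHz, 59.5 kHz, 60.5 kHz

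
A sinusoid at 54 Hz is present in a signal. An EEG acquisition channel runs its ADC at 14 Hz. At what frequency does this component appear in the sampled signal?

2 Hz

54 Hz mod fs = 12 Hz.
12 Hz > fs/2 = 7 Hz, folds to fs − 12 Hz = 2 Hz.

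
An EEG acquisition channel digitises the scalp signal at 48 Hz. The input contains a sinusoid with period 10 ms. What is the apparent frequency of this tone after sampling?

T = 10 ms → f = 1/T = 100 Hz.
100 Hz mod fs = 4 Hz.
4 Hz ≤ fs/2 = 24 Hz, appears at 4 Hz.

4 Hz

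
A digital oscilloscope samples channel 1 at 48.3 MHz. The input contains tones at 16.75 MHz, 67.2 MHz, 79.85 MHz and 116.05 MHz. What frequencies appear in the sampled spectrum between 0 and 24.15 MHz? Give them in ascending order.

fs/2 = 24.15 MHz.
16.75 MHz ≤ fs/2 = 24.15 MHz, passes unchanged.
67.2 MHz mod fs = 18.9 MHz.
18.9 MHz ≤ fs/2 = 24.15 MHz, appears at 18.9 MHz.
79.85 MHz mod fs = 31.55 MHz.
31.55 MHz > fs/2 = 24.15 MHz, folds to fs − 31.55 MHz = 16.75 MHz.
116.05 MHz mod fs = 19.45 MHz.
19.45 MHz ≤ fs/2 = 24.15 MHz, appears at 19.45 MHz.
Distinct values: {16.75 MHz, 18.9 MHz, 19.45 MHz}.

16.75 MHz, 18.9 MHz, 19.45 MHz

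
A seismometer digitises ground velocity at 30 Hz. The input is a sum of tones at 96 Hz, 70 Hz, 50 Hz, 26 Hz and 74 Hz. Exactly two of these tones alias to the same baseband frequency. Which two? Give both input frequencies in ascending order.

fs/2 = 15 Hz.
96 Hz mod fs = 6 Hz.
6 Hz ≤ fs/2 = 15 Hz, appears at 6 Hz.
70 Hz mod fs = 10 Hz.
10 Hz ≤ fs/2 = 15 Hz, appears at 10 Hz.
50 Hz mod fs = 20 Hz.
20 Hz > fs/2 = 15 Hz, folds to fs − 20 Hz = 10 Hz.
26 Hz > fs/2 = 15 Hz, folds to fs − 26 Hz = 4 Hz.
74 Hz mod fs = 14 Hz.
14 Hz ≤ fs/2 = 15 Hz, appears at 14 Hz.
50 Hz and 70 Hz both map to 10 Hz.

50 Hz, 70 Hz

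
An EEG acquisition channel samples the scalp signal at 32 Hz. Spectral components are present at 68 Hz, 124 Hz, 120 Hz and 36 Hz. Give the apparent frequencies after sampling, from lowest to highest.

fs/2 = 16 Hz.
68 Hz mod fs = 4 Hz.
4 Hz ≤ fs/2 = 16 Hz, appears at 4 Hz.
124 Hz mod fs = 28 Hz.
28 Hz > fs/2 = 16 Hz, folds to fs − 28 Hz = 4 Hz.
120 Hz mod fs = 24 Hz.
24 Hz > fs/2 = 16 Hz, folds to fs − 24 Hz = 8 Hz.
36 Hz mod fs = 4 Hz.
4 Hz ≤ fs/2 = 16 Hz, appears at 4 Hz.
Distinct values: {4 Hz, 8 Hz}.

4 Hz, 8 Hz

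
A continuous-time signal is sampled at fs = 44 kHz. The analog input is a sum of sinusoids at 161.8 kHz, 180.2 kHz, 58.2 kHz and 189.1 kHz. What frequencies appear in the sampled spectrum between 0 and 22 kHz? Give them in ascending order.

fs/2 = 22 kHz.
161.8 kHz mod fs = 29.8 kHz.
29.8 kHz > fs/2 = 22 kHz, folds to fs − 29.8 kHz = 14.2 kHz.
180.2 kHz mod fs = 4.2 kHz.
4.2 kHz ≤ fs/2 = 22 kHz, appears at 4.2 kHz.
58.2 kHz mod fs = 14.2 kHz.
14.2 kHz ≤ fs/2 = 22 kHz, appears at 14.2 kHz.
189.1 kHz mod fs = 13.1 kHz.
13.1 kHz ≤ fs/2 = 22 kHz, appears at 13.1 kHz.
Distinct values: {4.2 kHz, 13.1 kHz, 14.2 kHz}.

4.2 kHz, 13.1 kHz, 14.2 kHz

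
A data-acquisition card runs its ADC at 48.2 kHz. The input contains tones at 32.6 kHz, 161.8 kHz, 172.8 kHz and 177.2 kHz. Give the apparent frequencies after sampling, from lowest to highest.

15.6 kHz, 17.2 kHz, 20 kHz

fs/2 = 24.1 kHz.
32.6 kHz > fs/2 = 24.1 kHz, folds to fs − 32.6 kHz = 15.6 kHz.
161.8 kHz mod fs = 17.2 kHz.
17.2 kHz ≤ fs/2 = 24.1 kHz, appears at 17.2 kHz.
172.8 kHz mod fs = 28.2 kHz.
28.2 kHz > fs/2 = 24.1 kHz, folds to fs − 28.2 kHz = 20 kHz.
177.2 kHz mod fs = 32.6 kHz.
32.6 kHz > fs/2 = 24.1 kHz, folds to fs − 32.6 kHz = 15.6 kHz.
Distinct values: {15.6 kHz, 17.2 kHz, 20 kHz}.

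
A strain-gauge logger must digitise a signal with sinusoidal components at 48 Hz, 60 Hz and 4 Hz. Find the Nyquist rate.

120 Hz

Highest-frequency component: 60 Hz.
Nyquist rate = 2 × 60 Hz = 120 Hz.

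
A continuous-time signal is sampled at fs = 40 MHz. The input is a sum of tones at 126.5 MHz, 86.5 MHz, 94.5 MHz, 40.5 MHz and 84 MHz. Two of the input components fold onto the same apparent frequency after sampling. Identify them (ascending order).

fs/2 = 20 MHz.
126.5 MHz mod fs = 6.5 MHz.
6.5 MHz ≤ fs/2 = 20 MHz, appears at 6.5 MHz.
86.5 MHz mod fs = 6.5 MHz.
6.5 MHz ≤ fs/2 = 20 MHz, appears at 6.5 MHz.
94.5 MHz mod fs = 14.5 MHz.
14.5 MHz ≤ fs/2 = 20 MHz, appears at 14.5 MHz.
40.5 MHz mod fs = 0.5 MHz.
0.5 MHz ≤ fs/2 = 20 MHz, appears at 0.5 MHz.
84 MHz mod fs = 4 MHz.
4 MHz ≤ fs/2 = 20 MHz, appears at 4 MHz.
86.5 MHz and 126.5 MHz both map to 6.5 MHz.

86.5 MHz, 126.5 MHz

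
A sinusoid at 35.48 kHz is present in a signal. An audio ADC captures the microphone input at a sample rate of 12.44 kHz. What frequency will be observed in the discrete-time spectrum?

35.48 kHz mod fs = 10.6 kHz.
10.6 kHz > fs/2 = 6.22 kHz, folds to fs − 10.6 kHz = 1.84 kHz.

1.84 kHz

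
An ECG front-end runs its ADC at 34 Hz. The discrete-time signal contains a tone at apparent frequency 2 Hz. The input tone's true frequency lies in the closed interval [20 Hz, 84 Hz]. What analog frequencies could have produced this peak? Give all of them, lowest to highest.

Frequencies that alias to 2 Hz are k·fs ± 2 Hz for integer k ≥ 0.
k=0: 2 Hz.
k=1: 32 Hz, 36 Hz.
k=2: 66 Hz, 70 Hz.
k=3: 100 Hz, 104 Hz.
Within [20 Hz, 84 Hz]: 32 Hz, 36 Hz, 66 Hz, 70 Hz.

32 Hz, 36 Hz, 66 Hz, 70 Hz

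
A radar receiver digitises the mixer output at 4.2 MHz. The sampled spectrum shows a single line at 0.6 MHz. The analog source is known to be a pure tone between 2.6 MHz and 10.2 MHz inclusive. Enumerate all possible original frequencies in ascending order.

Frequencies that alias to 0.6 MHz are k·fs ± 0.6 MHz for integer k ≥ 0.
k=0: 0.6 MHz.
k=1: 3.6 MHz, 4.8 MHz.
k=2: 7.8 MHz, 9 MHz.
k=3: 12 MHz, 13.2 MHz.
Within [2.6 MHz, 10.2 MHz]: 3.6 MHz, 4.8 MHz, 7.8 MHz, 9 MHz.

3.6 MHz, 4.8 MHz, 7.8 MHz, 9 MHz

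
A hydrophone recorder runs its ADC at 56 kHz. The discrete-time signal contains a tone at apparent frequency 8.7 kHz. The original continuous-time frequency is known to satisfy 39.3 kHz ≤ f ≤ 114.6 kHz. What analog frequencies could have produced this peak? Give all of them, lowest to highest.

47.3 kHz, 64.7 kHz, 103.3 kHz

Frequencies that alias to 8.7 kHz are k·fs ± 8.7 kHz for integer k ≥ 0.
k=0: 8.7 kHz.
k=1: 47.3 kHz, 64.7 kHz.
k=2: 103.3 kHz, 120.7 kHz.
k=3: 159.3 kHz, 176.7 kHz.
Within [39.3 kHz, 114.6 kHz]: 47.3 kHz, 64.7 kHz, 103.3 kHz.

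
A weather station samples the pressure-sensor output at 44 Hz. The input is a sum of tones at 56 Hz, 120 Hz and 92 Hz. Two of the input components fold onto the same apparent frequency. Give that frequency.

12 Hz

fs/2 = 22 Hz.
56 Hz mod fs = 12 Hz.
12 Hz ≤ fs/2 = 22 Hz, appears at 12 Hz.
120 Hz mod fs = 32 Hz.
32 Hz > fs/2 = 22 Hz, folds to fs − 32 Hz = 12 Hz.
92 Hz mod fs = 4 Hz.
4 Hz ≤ fs/2 = 22 Hz, appears at 4 Hz.
56 Hz and 120 Hz both map to 12 Hz.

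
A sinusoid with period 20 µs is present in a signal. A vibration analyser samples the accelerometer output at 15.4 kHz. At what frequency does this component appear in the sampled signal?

3.8 kHz

T = 20 µs → f = 1/T = 50 kHz.
50 kHz mod fs = 3.8 kHz.
3.8 kHz ≤ fs/2 = 7.7 kHz, appears at 3.8 kHz.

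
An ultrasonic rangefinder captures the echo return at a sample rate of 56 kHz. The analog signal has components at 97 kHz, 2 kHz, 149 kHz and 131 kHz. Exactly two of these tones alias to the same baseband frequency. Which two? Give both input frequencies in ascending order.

fs/2 = 28 kHz.
97 kHz mod fs = 41 kHz.
41 kHz > fs/2 = 28 kHz, folds to fs − 41 kHz = 15 kHz.
2 kHz ≤ fs/2 = 28 kHz, passes unchanged.
149 kHz mod fs = 37 kHz.
37 kHz > fs/2 = 28 kHz, folds to fs − 37 kHz = 19 kHz.
131 kHz mod fs = 19 kHz.
19 kHz ≤ fs/2 = 28 kHz, appears at 19 kHz.
131 kHz and 149 kHz both map to 19 kHz.

131 kHz, 149 kHz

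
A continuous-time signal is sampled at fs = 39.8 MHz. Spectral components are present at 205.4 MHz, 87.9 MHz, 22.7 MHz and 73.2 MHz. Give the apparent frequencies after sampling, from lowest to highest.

fs/2 = 19.9 MHz.
205.4 MHz mod fs = 6.4 MHz.
6.4 MHz ≤ fs/2 = 19.9 MHz, appears at 6.4 MHz.
87.9 MHz mod fs = 8.3 MHz.
8.3 MHz ≤ fs/2 = 19.9 MHz, appears at 8.3 MHz.
22.7 MHz > fs/2 = 19.9 MHz, folds to fs − 22.7 MHz = 17.1 MHz.
73.2 MHz mod fs = 33.4 MHz.
33.4 MHz > fs/2 = 19.9 MHz, folds to fs − 33.4 MHz = 6.4 MHz.
Distinct values: {6.4 MHz, 8.3 MHz, 17.1 MHz}.

6.4 MHz, 8.3 MHz, 17.1 MHz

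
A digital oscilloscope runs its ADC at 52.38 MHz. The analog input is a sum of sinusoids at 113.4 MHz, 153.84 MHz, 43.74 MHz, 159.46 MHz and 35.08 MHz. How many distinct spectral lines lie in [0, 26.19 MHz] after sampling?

fs/2 = 26.19 MHz.
113.4 MHz mod fs = 8.64 MHz.
8.64 MHz ≤ fs/2 = 26.19 MHz, appears at 8.64 MHz.
153.84 MHz mod fs = 49.08 MHz.
49.08 MHz > fs/2 = 26.19 MHz, folds to fs − 49.08 MHz = 3.3 MHz.
43.74 MHz > fs/2 = 26.19 MHz, folds to fs − 43.74 MHz = 8.64 MHz.
159.46 MHz mod fs = 2.32 MHz.
2.32 MHz ≤ fs/2 = 26.19 MHz, appears at 2.32 MHz.
35.08 MHz > fs/2 = 26.19 MHz, folds to fs − 35.08 MHz = 17.3 MHz.
Distinct values: {2.32 MHz, 3.3 MHz, 8.64 MHz, 17.3 MHz} → 4.

4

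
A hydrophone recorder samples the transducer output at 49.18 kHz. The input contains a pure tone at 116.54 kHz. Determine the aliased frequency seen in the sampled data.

116.54 kHz mod fs = 18.18 kHz.
18.18 kHz ≤ fs/2 = 24.59 kHz, appears at 18.18 kHz.

18.18 kHz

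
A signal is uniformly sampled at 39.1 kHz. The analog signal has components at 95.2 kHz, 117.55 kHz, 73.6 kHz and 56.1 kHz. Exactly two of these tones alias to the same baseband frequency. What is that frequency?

fs/2 = 19.55 kHz.
95.2 kHz mod fs = 17 kHz.
17 kHz ≤ fs/2 = 19.55 kHz, appears at 17 kHz.
117.55 kHz mod fs = 0.25 kHz.
0.25 kHz ≤ fs/2 = 19.55 kHz, appears at 0.25 kHz.
73.6 kHz mod fs = 34.5 kHz.
34.5 kHz > fs/2 = 19.55 kHz, folds to fs − 34.5 kHz = 4.6 kHz.
56.1 kHz mod fs = 17 kHz.
17 kHz ≤ fs/2 = 19.55 kHz, appears at 17 kHz.
56.1 kHz and 95.2 kHz both map to 17 kHz.

17 kHz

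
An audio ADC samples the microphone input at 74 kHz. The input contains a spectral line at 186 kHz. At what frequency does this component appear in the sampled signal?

186 kHz mod fs = 38 kHz.
38 kHz > fs/2 = 37 kHz, folds to fs − 38 kHz = 36 kHz.

36 kHz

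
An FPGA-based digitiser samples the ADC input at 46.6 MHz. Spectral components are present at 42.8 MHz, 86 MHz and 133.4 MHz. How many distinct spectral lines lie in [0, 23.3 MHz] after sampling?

fs/2 = 23.3 MHz.
42.8 MHz > fs/2 = 23.3 MHz, folds to fs − 42.8 MHz = 3.8 MHz.
86 MHz mod fs = 39.4 MHz.
39.4 MHz > fs/2 = 23.3 MHz, folds to fs − 39.4 MHz = 7.2 MHz.
133.4 MHz mod fs = 40.2 MHz.
40.2 MHz > fs/2 = 23.3 MHz, folds to fs − 40.2 MHz = 6.4 MHz.
Distinct values: {3.8 MHz, 6.4 MHz, 7.2 MHz} → 3.

3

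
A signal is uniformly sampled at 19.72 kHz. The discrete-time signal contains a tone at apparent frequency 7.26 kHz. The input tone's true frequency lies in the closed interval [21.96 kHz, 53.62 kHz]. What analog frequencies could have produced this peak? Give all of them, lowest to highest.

26.98 kHz, 32.18 kHz, 46.7 kHz, 51.9 kHz

Frequencies that alias to 7.26 kHz are k·fs ± 7.26 kHz for integer k ≥ 0.
k=0: 7.26 kHz.
k=1: 12.46 kHz, 26.98 kHz.
k=2: 32.18 kHz, 46.7 kHz.
k=3: 51.9 kHz, 66.42 kHz.
k=4: 71.62 kHz, 86.14 kHz.
Within [21.96 kHz, 53.62 kHz]: 26.98 kHz, 32.18 kHz, 46.7 kHz, 51.9 kHz.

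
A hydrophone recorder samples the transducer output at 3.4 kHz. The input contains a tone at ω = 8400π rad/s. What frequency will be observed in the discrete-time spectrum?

ω = 8400π rad/s → f = ω/(2π) = 4200 Hz = 4.2 kHz.
4.2 kHz mod fs = 0.8 kHz.
0.8 kHz ≤ fs/2 = 1.7 kHz, appears at 0.8 kHz.

0.8 kHz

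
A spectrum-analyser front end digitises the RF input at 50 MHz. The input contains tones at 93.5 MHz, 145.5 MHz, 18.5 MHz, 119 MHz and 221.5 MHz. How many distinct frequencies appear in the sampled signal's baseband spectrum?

fs/2 = 25 MHz.
93.5 MHz mod fs = 43.5 MHz.
43.5 MHz > fs/2 = 25 MHz, folds to fs − 43.5 MHz = 6.5 MHz.
145.5 MHz mod fs = 45.5 MHz.
45.5 MHz > fs/2 = 25 MHz, folds to fs − 45.5 MHz = 4.5 MHz.
18.5 MHz ≤ fs/2 = 25 MHz, passes unchanged.
119 MHz mod fs = 19 MHz.
19 MHz ≤ fs/2 = 25 MHz, appears at 19 MHz.
221.5 MHz mod fs = 21.5 MHz.
21.5 MHz ≤ fs/2 = 25 MHz, appears at 21.5 MHz.
Distinct values: {4.5 MHz, 6.5 MHz, 18.5 MHz, 19 MHz, 21.5 MHz} → 5.

5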